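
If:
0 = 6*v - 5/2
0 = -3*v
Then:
No Solution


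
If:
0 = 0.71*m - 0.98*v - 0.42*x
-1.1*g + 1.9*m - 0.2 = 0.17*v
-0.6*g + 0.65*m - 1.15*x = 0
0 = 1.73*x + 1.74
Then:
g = 6.36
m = 4.09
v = 3.39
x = -1.01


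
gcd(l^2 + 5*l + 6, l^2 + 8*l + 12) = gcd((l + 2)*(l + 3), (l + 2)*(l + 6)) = l + 2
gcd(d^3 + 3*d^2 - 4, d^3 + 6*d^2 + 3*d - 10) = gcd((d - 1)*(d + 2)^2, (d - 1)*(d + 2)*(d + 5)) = d^2 + d - 2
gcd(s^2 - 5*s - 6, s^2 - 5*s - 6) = s^2 - 5*s - 6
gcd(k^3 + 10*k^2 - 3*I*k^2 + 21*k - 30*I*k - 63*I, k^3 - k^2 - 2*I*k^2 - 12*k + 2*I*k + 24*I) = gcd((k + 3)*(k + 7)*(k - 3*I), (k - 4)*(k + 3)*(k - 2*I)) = k + 3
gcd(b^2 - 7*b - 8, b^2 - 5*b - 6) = b + 1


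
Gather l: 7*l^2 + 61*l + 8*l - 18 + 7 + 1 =7*l^2 + 69*l - 10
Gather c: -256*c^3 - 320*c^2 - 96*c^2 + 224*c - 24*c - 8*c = -256*c^3 - 416*c^2 + 192*c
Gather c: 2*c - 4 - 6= 2*c - 10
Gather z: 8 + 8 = 16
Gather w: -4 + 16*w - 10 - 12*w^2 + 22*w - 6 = -12*w^2 + 38*w - 20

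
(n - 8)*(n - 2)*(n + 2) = n^3 - 8*n^2 - 4*n + 32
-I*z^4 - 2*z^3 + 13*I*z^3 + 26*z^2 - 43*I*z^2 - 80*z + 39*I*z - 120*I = (z - 8)*(z - 5)*(z - 3*I)*(-I*z + 1)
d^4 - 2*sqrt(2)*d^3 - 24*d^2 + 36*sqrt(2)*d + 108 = (d - 3*sqrt(2))^2*(d + sqrt(2))*(d + 3*sqrt(2))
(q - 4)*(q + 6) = q^2 + 2*q - 24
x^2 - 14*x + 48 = (x - 8)*(x - 6)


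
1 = 1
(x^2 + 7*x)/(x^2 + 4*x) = (x + 7)/(x + 4)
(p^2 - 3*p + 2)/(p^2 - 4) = (p - 1)/(p + 2)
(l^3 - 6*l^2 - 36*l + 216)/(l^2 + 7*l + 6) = (l^2 - 12*l + 36)/(l + 1)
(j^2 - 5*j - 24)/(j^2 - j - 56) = (j + 3)/(j + 7)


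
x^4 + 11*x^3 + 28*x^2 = x^2*(x + 4)*(x + 7)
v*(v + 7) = v^2 + 7*v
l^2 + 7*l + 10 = (l + 2)*(l + 5)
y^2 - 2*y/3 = y*(y - 2/3)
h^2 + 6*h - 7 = (h - 1)*(h + 7)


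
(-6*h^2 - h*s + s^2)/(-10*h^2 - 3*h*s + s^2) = (-3*h + s)/(-5*h + s)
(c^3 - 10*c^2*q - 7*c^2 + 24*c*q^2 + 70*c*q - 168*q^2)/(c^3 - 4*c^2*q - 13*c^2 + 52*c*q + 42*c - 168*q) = (c - 6*q)/(c - 6)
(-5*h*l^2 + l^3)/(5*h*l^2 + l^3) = (-5*h + l)/(5*h + l)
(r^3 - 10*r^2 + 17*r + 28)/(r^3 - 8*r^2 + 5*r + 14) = (r - 4)/(r - 2)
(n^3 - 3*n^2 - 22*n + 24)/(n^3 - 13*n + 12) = (n - 6)/(n - 3)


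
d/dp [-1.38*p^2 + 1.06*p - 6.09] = 1.06 - 2.76*p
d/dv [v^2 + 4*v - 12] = 2*v + 4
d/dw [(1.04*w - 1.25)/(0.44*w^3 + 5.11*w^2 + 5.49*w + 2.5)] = (-0.9152*w^3 - 3.6644*w^2 + 12.775*w + 9.4625)/(0.1936*w^6 + 4.4968*w^5 + 30.9433*w^4 + 58.3078*w^3 + 55.6901*w^2 + 27.45*w + 6.25)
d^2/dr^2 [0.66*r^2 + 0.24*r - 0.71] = 1.32000000000000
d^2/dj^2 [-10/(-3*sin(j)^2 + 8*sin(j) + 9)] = 20*(18*sin(j)^4 - 36*sin(j)^3 + 59*sin(j)^2 + 36*sin(j) - 91)/(-3*sin(j)^2 + 8*sin(j) + 9)^3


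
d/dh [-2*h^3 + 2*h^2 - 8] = 2*h*(2 - 3*h)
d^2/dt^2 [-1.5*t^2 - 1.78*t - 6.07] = -3.00000000000000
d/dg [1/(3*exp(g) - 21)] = -exp(g)/(3*(exp(g) - 7)^2)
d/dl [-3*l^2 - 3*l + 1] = -6*l - 3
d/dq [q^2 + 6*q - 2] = 2*q + 6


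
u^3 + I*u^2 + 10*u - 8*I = (u - 2*I)*(u - I)*(u + 4*I)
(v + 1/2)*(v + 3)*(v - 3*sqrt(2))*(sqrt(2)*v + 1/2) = sqrt(2)*v^4 - 11*v^3/2 + 7*sqrt(2)*v^3/2 - 77*v^2/4 - 33*v/4 - 21*sqrt(2)*v/4 - 9*sqrt(2)/4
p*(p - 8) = p^2 - 8*p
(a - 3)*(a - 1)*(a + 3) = a^3 - a^2 - 9*a + 9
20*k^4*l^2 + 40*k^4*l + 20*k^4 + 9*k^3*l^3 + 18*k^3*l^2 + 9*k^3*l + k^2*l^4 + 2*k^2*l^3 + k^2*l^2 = (4*k + l)*(5*k + l)*(k*l + k)^2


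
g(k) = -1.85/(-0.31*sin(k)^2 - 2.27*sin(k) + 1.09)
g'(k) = -1.85*(0.62*sin(k)*cos(k) + 2.27*cos(k))/(-0.31*sin(k)^2 - 2.27*sin(k) + 1.09)^2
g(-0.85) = -0.71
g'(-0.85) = -0.32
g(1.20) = 1.43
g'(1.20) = -1.14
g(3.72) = -0.83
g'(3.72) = 0.60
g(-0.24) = -1.15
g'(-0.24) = -1.47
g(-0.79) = -0.73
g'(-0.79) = -0.37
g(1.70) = 1.26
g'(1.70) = 0.32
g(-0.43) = -0.93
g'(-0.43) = -0.86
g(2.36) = 2.79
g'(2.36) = 8.09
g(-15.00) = -0.76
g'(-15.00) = 0.44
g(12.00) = -0.83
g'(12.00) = -0.61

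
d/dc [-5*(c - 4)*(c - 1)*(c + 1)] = -15*c^2 + 40*c + 5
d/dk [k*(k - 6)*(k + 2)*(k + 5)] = 4*k^3 + 3*k^2 - 64*k - 60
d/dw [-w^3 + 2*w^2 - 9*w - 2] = -3*w^2 + 4*w - 9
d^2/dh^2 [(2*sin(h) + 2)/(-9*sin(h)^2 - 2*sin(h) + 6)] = 2*(81*sin(h)^5 + 306*sin(h)^4 + 216*sin(h)^3 - 254*sin(h)^2 - 384*sin(h) - 140)/(9*sin(h)^2 + 2*sin(h) - 6)^3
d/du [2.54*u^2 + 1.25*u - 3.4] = 5.08*u + 1.25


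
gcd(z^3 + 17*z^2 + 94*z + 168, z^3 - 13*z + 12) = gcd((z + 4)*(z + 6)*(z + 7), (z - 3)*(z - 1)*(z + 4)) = z + 4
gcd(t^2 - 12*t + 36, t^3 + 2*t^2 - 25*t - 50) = 1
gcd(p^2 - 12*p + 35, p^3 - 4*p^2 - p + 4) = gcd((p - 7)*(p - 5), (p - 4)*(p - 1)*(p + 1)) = 1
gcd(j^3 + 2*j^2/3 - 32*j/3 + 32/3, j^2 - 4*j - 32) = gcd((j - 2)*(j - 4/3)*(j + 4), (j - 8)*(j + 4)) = j + 4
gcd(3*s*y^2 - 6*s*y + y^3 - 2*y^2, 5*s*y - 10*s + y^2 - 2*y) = y - 2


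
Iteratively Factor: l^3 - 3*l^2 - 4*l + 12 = (l + 2)*(l^2 - 5*l + 6) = (l - 3)*(l + 2)*(l - 2)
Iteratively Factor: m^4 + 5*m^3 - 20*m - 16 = (m + 2)*(m^3 + 3*m^2 - 6*m - 8) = (m + 2)*(m + 4)*(m^2 - m - 2) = (m - 2)*(m + 2)*(m + 4)*(m + 1)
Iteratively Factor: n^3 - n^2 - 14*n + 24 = (n - 2)*(n^2 + n - 12) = (n - 2)*(n + 4)*(n - 3)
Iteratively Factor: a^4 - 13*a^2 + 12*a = (a + 4)*(a^3 - 4*a^2 + 3*a) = (a - 3)*(a + 4)*(a^2 - a) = a*(a - 3)*(a + 4)*(a - 1)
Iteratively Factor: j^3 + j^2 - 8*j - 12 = (j + 2)*(j^2 - j - 6) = (j - 3)*(j + 2)*(j + 2)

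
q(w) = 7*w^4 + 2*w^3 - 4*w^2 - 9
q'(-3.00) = -678.00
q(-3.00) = 468.00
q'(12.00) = 49152.00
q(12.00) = 148023.00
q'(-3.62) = -1220.68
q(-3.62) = 1045.78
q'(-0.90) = -8.35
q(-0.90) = -9.11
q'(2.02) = 239.11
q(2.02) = 107.71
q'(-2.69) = -480.09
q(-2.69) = 289.65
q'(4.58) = 2779.23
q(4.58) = 3179.30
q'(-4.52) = -2426.93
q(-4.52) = 2646.40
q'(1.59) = 115.00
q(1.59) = 33.67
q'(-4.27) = -2036.37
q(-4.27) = 2089.43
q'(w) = 28*w^3 + 6*w^2 - 8*w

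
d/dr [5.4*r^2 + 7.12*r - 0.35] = 10.8*r + 7.12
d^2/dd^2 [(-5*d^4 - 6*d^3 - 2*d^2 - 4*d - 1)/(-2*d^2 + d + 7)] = 2*(20*d^6 - 30*d^5 - 195*d^4 + 390*d^3 + 1692*d^2 + 1044*d + 85)/(8*d^6 - 12*d^5 - 78*d^4 + 83*d^3 + 273*d^2 - 147*d - 343)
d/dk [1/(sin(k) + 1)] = -cos(k)/(sin(k) + 1)^2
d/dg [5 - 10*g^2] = -20*g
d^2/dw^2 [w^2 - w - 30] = 2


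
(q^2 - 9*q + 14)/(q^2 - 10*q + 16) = (q - 7)/(q - 8)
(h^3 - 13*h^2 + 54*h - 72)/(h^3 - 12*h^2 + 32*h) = (h^2 - 9*h + 18)/(h*(h - 8))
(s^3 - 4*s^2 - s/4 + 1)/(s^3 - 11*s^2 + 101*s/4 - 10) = (2*s^2 - 7*s - 4)/(2*s^2 - 21*s + 40)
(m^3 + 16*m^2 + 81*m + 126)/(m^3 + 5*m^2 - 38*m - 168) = (m^2 + 9*m + 18)/(m^2 - 2*m - 24)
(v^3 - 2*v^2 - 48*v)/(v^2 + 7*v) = (v^2 - 2*v - 48)/(v + 7)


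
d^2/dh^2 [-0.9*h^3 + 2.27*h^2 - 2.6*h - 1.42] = 4.54 - 5.4*h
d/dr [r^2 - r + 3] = 2*r - 1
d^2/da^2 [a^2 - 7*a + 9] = 2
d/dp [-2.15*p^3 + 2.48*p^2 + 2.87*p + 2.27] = -6.45*p^2 + 4.96*p + 2.87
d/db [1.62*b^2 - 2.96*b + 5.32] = 3.24*b - 2.96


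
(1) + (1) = 2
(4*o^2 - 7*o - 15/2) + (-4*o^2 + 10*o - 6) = 3*o - 27/2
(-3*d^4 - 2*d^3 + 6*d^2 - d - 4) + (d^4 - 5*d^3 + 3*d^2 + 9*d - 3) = -2*d^4 - 7*d^3 + 9*d^2 + 8*d - 7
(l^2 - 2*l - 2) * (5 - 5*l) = -5*l^3 + 15*l^2 - 10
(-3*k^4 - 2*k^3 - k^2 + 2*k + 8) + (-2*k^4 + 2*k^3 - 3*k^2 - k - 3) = -5*k^4 - 4*k^2 + k + 5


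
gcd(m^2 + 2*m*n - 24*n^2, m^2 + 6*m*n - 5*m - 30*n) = m + 6*n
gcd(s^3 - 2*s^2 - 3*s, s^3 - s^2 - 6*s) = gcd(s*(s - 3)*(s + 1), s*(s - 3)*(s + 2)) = s^2 - 3*s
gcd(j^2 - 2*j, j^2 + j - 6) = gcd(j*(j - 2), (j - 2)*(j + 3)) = j - 2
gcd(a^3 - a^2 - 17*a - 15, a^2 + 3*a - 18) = 1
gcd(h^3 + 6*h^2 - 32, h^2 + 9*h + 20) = h + 4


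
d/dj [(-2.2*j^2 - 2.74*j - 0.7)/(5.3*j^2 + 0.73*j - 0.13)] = (12.916*j^2 + 7.992*j + 0.8672)/(28.09*j^4 + 7.738*j^3 - 0.8451*j^2 - 0.1898*j + 0.0169)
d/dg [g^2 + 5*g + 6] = 2*g + 5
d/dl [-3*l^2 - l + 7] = -6*l - 1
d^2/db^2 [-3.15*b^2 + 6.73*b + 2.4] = -6.30000000000000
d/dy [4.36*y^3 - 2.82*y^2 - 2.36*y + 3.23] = 13.08*y^2 - 5.64*y - 2.36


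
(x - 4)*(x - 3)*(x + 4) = x^3 - 3*x^2 - 16*x + 48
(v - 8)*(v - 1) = v^2 - 9*v + 8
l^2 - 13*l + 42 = (l - 7)*(l - 6)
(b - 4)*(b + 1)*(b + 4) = b^3 + b^2 - 16*b - 16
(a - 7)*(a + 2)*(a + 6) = a^3 + a^2 - 44*a - 84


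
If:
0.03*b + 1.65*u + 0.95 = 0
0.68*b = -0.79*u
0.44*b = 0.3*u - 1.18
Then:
No Solution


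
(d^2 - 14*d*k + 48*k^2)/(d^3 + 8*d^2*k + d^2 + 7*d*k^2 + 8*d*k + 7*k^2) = (d^2 - 14*d*k + 48*k^2)/(d^3 + 8*d^2*k + d^2 + 7*d*k^2 + 8*d*k + 7*k^2)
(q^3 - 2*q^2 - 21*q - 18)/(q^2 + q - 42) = (q^2 + 4*q + 3)/(q + 7)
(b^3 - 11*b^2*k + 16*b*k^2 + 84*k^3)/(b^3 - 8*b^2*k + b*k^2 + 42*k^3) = (b - 6*k)/(b - 3*k)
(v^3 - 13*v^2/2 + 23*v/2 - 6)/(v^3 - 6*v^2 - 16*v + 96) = (2*v^2 - 5*v + 3)/(2*(v^2 - 2*v - 24))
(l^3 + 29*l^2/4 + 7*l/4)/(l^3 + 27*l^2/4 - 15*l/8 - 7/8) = 2*l/(2*l - 1)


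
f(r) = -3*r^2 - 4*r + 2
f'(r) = -6*r - 4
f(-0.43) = 3.17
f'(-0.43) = -1.42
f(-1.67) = 0.31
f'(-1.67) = 6.02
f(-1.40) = 1.72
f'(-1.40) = 4.40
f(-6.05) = -83.61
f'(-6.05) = 32.30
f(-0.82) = 3.26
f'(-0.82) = 0.92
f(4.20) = -67.72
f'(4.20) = -29.20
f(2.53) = -27.32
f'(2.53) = -19.18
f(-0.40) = 3.12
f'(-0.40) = -1.60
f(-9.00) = -205.00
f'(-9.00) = 50.00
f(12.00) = -478.00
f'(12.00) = -76.00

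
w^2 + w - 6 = (w - 2)*(w + 3)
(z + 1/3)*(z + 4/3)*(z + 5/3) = z^3 + 10*z^2/3 + 29*z/9 + 20/27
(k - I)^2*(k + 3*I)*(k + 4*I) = k^4 + 5*I*k^3 + k^2 + 17*I*k + 12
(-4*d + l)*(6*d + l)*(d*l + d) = -24*d^3*l - 24*d^3 + 2*d^2*l^2 + 2*d^2*l + d*l^3 + d*l^2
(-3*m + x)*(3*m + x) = -9*m^2 + x^2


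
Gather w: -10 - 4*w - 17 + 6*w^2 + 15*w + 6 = 6*w^2 + 11*w - 21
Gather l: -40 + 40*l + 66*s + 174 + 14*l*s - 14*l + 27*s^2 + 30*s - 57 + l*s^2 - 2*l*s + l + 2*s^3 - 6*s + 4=l*(s^2 + 12*s + 27) + 2*s^3 + 27*s^2 + 90*s + 81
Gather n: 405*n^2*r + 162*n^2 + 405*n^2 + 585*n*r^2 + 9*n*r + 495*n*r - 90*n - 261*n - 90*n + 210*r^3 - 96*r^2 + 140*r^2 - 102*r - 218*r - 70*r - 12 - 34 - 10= n^2*(405*r + 567) + n*(585*r^2 + 504*r - 441) + 210*r^3 + 44*r^2 - 390*r - 56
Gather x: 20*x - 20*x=0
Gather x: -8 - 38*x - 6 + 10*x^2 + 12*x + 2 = 10*x^2 - 26*x - 12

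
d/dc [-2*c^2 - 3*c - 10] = -4*c - 3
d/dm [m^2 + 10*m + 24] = 2*m + 10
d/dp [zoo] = 0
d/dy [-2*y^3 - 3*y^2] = 6*y*(-y - 1)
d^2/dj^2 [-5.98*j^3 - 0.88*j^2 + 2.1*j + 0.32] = -35.88*j - 1.76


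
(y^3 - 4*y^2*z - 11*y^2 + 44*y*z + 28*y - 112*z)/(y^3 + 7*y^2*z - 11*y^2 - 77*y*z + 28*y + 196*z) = (y - 4*z)/(y + 7*z)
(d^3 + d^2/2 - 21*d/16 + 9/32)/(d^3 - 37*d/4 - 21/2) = (16*d^2 - 16*d + 3)/(8*(2*d^2 - 3*d - 14))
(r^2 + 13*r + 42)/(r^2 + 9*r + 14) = (r + 6)/(r + 2)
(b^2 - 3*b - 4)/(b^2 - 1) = (b - 4)/(b - 1)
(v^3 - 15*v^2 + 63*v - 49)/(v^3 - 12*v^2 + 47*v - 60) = (v^3 - 15*v^2 + 63*v - 49)/(v^3 - 12*v^2 + 47*v - 60)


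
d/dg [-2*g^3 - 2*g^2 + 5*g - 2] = -6*g^2 - 4*g + 5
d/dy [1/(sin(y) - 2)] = -cos(y)/(sin(y) - 2)^2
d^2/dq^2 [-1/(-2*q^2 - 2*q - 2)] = (-q^2 - q + (2*q + 1)^2 - 1)/(q^2 + q + 1)^3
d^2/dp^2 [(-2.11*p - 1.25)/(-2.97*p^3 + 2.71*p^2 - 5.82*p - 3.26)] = (111.672594*p^5 + 30.416958*p^4 - 202.926286*p^3 - 60.432054*p^2 - 79.061964*p + 26.700596)/(26.198073*p^9 - 71.713917*p^8 + 219.448845*p^7 - 214.694713*p^6 + 272.598498*p^5 + 134.54511*p^4 - 16.6749479999999*p^3 + 244.869684*p^2 + 185.557896*p + 34.645976)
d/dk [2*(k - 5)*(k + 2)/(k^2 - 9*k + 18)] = 4*(-3*k^2 + 28*k - 72)/(k^4 - 18*k^3 + 117*k^2 - 324*k + 324)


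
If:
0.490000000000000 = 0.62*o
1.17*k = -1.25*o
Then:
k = -0.84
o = 0.79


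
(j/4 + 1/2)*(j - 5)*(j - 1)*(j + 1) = j^4/4 - 3*j^3/4 - 11*j^2/4 + 3*j/4 + 5/2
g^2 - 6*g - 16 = (g - 8)*(g + 2)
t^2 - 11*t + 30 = (t - 6)*(t - 5)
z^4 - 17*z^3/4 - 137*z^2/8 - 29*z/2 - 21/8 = (z - 7)*(z + 1/4)*(z + 1)*(z + 3/2)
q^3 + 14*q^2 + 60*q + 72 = (q + 2)*(q + 6)^2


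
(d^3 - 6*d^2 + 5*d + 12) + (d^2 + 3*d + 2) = d^3 - 5*d^2 + 8*d + 14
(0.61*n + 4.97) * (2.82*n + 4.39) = 1.7202*n^2 + 16.6933*n + 21.8183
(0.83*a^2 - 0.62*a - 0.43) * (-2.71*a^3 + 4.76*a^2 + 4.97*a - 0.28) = -2.2493*a^5 + 5.631*a^4 + 2.3392*a^3 - 5.3606*a^2 - 1.9635*a + 0.1204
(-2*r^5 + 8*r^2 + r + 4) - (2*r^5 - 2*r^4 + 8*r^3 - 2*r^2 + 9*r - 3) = -4*r^5 + 2*r^4 - 8*r^3 + 10*r^2 - 8*r + 7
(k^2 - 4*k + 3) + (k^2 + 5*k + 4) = 2*k^2 + k + 7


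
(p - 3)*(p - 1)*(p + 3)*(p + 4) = p^4 + 3*p^3 - 13*p^2 - 27*p + 36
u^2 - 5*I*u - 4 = (u - 4*I)*(u - I)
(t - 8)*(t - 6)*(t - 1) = t^3 - 15*t^2 + 62*t - 48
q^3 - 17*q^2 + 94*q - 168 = (q - 7)*(q - 6)*(q - 4)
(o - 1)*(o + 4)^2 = o^3 + 7*o^2 + 8*o - 16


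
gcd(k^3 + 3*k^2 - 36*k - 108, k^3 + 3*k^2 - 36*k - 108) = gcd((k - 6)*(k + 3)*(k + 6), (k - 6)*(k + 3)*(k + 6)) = k^3 + 3*k^2 - 36*k - 108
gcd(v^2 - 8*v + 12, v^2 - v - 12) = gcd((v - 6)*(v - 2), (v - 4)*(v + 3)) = 1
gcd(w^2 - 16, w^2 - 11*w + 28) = w - 4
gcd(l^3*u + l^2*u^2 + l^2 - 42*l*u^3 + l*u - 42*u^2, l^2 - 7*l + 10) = 1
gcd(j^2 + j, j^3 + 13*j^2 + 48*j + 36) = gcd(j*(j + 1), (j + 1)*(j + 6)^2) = j + 1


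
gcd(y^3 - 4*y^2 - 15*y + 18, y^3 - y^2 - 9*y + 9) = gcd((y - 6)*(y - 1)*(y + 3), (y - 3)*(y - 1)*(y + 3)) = y^2 + 2*y - 3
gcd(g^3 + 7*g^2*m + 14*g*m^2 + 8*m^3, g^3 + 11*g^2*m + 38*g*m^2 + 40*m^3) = g^2 + 6*g*m + 8*m^2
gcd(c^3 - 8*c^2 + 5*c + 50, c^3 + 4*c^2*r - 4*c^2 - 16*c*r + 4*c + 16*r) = 1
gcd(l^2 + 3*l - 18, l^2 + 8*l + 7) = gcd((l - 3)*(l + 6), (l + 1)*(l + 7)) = 1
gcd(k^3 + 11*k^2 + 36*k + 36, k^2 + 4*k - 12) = k + 6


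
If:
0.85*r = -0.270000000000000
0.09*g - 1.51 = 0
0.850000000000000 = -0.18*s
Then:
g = 16.78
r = -0.32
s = -4.72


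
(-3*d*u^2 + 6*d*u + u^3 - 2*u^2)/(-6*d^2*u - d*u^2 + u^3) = (u - 2)/(2*d + u)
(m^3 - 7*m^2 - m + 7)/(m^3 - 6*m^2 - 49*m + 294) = (m^2 - 1)/(m^2 + m - 42)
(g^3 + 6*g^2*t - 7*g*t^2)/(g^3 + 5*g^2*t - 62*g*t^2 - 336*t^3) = g*(-g + t)/(-g^2 + 2*g*t + 48*t^2)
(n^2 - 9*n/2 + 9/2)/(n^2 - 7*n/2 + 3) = (n - 3)/(n - 2)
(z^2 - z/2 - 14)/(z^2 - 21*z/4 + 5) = 2*(2*z + 7)/(4*z - 5)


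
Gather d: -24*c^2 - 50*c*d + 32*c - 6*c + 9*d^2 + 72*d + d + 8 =-24*c^2 + 26*c + 9*d^2 + d*(73 - 50*c) + 8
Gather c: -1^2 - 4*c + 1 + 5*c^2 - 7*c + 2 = 5*c^2 - 11*c + 2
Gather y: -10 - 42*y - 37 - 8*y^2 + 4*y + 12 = -8*y^2 - 38*y - 35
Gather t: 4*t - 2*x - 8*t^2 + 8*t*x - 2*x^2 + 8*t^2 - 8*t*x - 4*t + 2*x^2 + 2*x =0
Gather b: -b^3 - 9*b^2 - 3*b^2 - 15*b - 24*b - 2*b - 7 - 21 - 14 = -b^3 - 12*b^2 - 41*b - 42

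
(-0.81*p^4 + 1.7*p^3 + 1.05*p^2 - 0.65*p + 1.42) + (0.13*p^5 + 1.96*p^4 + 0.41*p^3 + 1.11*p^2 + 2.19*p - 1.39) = 0.13*p^5 + 1.15*p^4 + 2.11*p^3 + 2.16*p^2 + 1.54*p + 0.03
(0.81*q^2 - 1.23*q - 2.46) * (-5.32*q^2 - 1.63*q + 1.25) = -4.3092*q^4 + 5.2233*q^3 + 16.1046*q^2 + 2.4723*q - 3.075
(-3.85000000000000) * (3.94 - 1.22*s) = 4.697*s - 15.169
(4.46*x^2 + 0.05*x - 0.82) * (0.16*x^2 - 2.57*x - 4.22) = 0.7136*x^4 - 11.4542*x^3 - 19.0809*x^2 + 1.8964*x + 3.4604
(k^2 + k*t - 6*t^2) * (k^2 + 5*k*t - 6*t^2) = k^4 + 6*k^3*t - 7*k^2*t^2 - 36*k*t^3 + 36*t^4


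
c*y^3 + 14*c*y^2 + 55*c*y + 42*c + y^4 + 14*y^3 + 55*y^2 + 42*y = (c + y)*(y + 1)*(y + 6)*(y + 7)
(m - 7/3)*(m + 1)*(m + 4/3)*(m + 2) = m^4 + 2*m^3 - 37*m^2/9 - 34*m/3 - 56/9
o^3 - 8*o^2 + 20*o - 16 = (o - 4)*(o - 2)^2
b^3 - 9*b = b*(b - 3)*(b + 3)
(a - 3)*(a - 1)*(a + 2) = a^3 - 2*a^2 - 5*a + 6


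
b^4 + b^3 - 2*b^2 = b^2*(b - 1)*(b + 2)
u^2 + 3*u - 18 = (u - 3)*(u + 6)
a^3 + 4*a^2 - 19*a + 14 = (a - 2)*(a - 1)*(a + 7)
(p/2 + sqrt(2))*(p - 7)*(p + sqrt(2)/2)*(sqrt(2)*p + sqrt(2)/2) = sqrt(2)*p^4/2 - 13*sqrt(2)*p^3/4 + 5*p^3/2 - 65*p^2/4 - 3*sqrt(2)*p^2/4 - 13*sqrt(2)*p/2 - 35*p/4 - 7*sqrt(2)/2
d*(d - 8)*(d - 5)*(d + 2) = d^4 - 11*d^3 + 14*d^2 + 80*d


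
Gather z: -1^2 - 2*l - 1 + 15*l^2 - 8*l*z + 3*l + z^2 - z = 15*l^2 + l + z^2 + z*(-8*l - 1) - 2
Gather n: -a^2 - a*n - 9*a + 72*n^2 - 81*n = -a^2 - 9*a + 72*n^2 + n*(-a - 81)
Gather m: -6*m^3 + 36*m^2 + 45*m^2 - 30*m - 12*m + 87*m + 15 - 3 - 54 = -6*m^3 + 81*m^2 + 45*m - 42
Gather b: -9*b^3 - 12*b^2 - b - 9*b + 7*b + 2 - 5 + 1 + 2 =-9*b^3 - 12*b^2 - 3*b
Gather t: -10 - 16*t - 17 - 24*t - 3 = -40*t - 30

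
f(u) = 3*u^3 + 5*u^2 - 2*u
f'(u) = 9*u^2 + 10*u - 2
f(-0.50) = 1.88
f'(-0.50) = -4.75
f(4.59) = 386.27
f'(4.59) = 233.51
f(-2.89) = -24.87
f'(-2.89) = 44.27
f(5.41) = 610.54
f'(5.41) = 315.51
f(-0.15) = 0.40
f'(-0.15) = -3.30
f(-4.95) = -231.45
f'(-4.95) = 169.02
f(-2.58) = -13.08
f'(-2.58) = 32.11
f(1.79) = 29.65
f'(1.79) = 44.74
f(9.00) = 2574.00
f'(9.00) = 817.00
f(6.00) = 816.00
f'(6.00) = 382.00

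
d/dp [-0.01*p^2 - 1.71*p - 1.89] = -0.02*p - 1.71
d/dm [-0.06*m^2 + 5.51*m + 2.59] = 5.51 - 0.12*m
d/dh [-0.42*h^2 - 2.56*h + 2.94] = -0.84*h - 2.56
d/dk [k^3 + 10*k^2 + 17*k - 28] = 3*k^2 + 20*k + 17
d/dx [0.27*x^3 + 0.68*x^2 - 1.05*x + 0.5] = 0.81*x^2 + 1.36*x - 1.05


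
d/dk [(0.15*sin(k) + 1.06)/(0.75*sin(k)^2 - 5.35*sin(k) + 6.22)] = (-0.1125*sin(k)^2 - 1.59*sin(k) + 6.604)*cos(k)/(0.5625*sin(k)^4 - 8.025*sin(k)^3 + 37.9525*sin(k)^2 - 66.554*sin(k) + 38.6884)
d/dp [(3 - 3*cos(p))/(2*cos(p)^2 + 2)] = 3*(sin(p)^2 + 2*cos(p))*sin(p)/(2*(cos(p)^2 + 1)^2)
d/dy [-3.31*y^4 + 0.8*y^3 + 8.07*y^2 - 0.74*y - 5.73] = -13.24*y^3 + 2.4*y^2 + 16.14*y - 0.74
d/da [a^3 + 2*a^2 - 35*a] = 3*a^2 + 4*a - 35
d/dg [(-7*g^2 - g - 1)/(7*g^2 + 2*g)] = (-7*g^2 + 14*g + 2)/(g^2*(49*g^2 + 28*g + 4))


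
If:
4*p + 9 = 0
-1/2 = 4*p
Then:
No Solution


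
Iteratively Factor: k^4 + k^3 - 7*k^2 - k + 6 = (k + 1)*(k^3 - 7*k + 6) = (k - 1)*(k + 1)*(k^2 + k - 6) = (k - 2)*(k - 1)*(k + 1)*(k + 3)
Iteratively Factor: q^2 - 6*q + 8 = (q - 4)*(q - 2)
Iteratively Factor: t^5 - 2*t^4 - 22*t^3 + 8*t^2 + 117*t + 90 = (t - 3)*(t^4 + t^3 - 19*t^2 - 49*t - 30) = (t - 3)*(t + 1)*(t^3 - 19*t - 30) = (t - 3)*(t + 1)*(t + 2)*(t^2 - 2*t - 15) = (t - 3)*(t + 1)*(t + 2)*(t + 3)*(t - 5)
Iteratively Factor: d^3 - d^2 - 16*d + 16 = (d - 1)*(d^2 - 16) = (d - 4)*(d - 1)*(d + 4)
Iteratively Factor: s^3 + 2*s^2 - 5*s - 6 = (s + 1)*(s^2 + s - 6) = (s - 2)*(s + 1)*(s + 3)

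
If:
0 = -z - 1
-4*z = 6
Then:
No Solution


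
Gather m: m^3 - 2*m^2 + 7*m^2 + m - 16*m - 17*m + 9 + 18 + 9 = m^3 + 5*m^2 - 32*m + 36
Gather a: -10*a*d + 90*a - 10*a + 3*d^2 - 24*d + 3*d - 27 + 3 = a*(80 - 10*d) + 3*d^2 - 21*d - 24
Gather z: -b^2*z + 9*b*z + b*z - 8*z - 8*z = z*(-b^2 + 10*b - 16)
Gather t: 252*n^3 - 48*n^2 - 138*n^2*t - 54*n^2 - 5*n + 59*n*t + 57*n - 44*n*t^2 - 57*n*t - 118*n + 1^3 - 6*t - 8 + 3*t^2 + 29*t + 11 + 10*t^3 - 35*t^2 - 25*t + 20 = 252*n^3 - 102*n^2 - 66*n + 10*t^3 + t^2*(-44*n - 32) + t*(-138*n^2 + 2*n - 2) + 24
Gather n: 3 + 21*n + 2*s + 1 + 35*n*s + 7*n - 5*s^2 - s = n*(35*s + 28) - 5*s^2 + s + 4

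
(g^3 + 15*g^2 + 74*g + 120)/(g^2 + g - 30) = (g^2 + 9*g + 20)/(g - 5)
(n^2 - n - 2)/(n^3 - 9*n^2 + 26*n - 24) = (n + 1)/(n^2 - 7*n + 12)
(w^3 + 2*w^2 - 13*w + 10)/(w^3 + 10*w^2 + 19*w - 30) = (w - 2)/(w + 6)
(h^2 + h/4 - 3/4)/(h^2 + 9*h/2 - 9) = (4*h^2 + h - 3)/(2*(2*h^2 + 9*h - 18))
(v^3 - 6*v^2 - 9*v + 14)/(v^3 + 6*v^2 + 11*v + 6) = (v^2 - 8*v + 7)/(v^2 + 4*v + 3)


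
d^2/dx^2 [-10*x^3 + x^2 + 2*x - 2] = 2 - 60*x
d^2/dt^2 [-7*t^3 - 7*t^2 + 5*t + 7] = -42*t - 14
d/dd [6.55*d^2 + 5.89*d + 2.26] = 13.1*d + 5.89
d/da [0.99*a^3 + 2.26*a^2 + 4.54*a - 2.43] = 2.97*a^2 + 4.52*a + 4.54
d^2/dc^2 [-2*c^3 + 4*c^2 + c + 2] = 8 - 12*c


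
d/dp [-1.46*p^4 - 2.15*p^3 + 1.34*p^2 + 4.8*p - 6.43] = -5.84*p^3 - 6.45*p^2 + 2.68*p + 4.8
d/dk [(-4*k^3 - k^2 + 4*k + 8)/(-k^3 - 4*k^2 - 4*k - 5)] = (15*k^4 + 40*k^3 + 104*k^2 + 74*k + 12)/(k^6 + 8*k^5 + 24*k^4 + 42*k^3 + 56*k^2 + 40*k + 25)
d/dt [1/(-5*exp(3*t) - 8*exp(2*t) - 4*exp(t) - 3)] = (15*exp(2*t) + 16*exp(t) + 4)*exp(t)/(5*exp(3*t) + 8*exp(2*t) + 4*exp(t) + 3)^2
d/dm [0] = 0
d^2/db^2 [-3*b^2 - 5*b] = -6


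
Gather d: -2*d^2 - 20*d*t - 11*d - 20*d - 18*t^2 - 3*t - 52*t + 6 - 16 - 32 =-2*d^2 + d*(-20*t - 31) - 18*t^2 - 55*t - 42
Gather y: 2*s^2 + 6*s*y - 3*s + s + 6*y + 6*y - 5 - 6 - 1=2*s^2 - 2*s + y*(6*s + 12) - 12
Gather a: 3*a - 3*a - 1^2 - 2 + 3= 0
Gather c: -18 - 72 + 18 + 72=0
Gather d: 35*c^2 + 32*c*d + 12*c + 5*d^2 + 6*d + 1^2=35*c^2 + 12*c + 5*d^2 + d*(32*c + 6) + 1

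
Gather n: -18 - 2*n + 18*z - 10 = -2*n + 18*z - 28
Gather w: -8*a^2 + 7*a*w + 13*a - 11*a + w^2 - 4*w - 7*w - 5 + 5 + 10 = -8*a^2 + 2*a + w^2 + w*(7*a - 11) + 10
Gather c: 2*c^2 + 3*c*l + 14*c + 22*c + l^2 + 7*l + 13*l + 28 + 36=2*c^2 + c*(3*l + 36) + l^2 + 20*l + 64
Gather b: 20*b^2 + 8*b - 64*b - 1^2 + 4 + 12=20*b^2 - 56*b + 15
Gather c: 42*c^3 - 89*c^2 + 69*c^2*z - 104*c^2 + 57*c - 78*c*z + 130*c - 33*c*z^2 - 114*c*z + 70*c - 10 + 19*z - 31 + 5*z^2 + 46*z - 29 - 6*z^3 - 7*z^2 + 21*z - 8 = 42*c^3 + c^2*(69*z - 193) + c*(-33*z^2 - 192*z + 257) - 6*z^3 - 2*z^2 + 86*z - 78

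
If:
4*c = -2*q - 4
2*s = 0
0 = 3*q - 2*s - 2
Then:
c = -4/3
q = 2/3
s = 0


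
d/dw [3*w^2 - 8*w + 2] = 6*w - 8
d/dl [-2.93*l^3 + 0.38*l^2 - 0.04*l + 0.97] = -8.79*l^2 + 0.76*l - 0.04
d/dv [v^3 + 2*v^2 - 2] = v*(3*v + 4)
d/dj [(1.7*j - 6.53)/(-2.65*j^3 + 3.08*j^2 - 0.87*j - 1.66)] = (9.01*j^3 - 57.1495*j^2 + 40.2248*j - 8.5031)/(7.0225*j^6 - 16.324*j^5 + 14.0974*j^4 + 3.4388*j^3 - 9.4687*j^2 + 2.8884*j + 2.7556)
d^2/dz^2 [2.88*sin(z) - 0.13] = -2.88*sin(z)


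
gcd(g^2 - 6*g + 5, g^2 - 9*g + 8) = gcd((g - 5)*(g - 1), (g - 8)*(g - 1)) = g - 1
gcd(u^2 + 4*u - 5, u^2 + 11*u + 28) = 1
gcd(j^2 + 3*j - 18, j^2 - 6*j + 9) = j - 3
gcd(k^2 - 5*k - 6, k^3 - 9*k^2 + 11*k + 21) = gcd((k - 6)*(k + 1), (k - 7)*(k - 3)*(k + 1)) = k + 1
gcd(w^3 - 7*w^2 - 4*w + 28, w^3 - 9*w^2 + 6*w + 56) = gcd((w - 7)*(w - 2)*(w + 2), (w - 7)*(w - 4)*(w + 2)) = w^2 - 5*w - 14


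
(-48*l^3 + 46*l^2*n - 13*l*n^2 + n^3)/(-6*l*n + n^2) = (48*l^3 - 46*l^2*n + 13*l*n^2 - n^3)/(n*(6*l - n))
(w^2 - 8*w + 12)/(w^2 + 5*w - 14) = (w - 6)/(w + 7)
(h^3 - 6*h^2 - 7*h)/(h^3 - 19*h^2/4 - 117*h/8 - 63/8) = 8*h*(h + 1)/(8*h^2 + 18*h + 9)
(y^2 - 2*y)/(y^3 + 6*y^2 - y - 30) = y/(y^2 + 8*y + 15)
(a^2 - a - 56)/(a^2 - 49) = (a - 8)/(a - 7)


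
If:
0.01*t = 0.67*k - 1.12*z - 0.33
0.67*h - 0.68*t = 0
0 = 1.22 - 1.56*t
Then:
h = 0.79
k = 1.67164179104478*z + 0.504209720627631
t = 0.78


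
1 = 1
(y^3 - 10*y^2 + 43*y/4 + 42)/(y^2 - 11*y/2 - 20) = (4*y^2 - 8*y - 21)/(2*(2*y + 5))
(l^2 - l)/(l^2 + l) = (l - 1)/(l + 1)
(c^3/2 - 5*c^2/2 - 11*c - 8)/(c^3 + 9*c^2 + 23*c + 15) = (c^2 - 6*c - 16)/(2*(c^2 + 8*c + 15))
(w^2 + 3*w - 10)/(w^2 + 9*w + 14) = (w^2 + 3*w - 10)/(w^2 + 9*w + 14)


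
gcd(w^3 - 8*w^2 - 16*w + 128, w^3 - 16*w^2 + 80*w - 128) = w^2 - 12*w + 32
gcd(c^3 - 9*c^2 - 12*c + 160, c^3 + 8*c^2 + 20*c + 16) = c + 4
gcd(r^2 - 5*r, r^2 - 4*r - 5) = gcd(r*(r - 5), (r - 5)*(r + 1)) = r - 5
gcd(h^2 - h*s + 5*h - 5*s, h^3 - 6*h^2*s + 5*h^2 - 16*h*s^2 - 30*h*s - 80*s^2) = h + 5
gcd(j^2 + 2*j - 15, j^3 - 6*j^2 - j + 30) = j - 3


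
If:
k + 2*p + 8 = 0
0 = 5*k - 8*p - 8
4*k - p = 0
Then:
No Solution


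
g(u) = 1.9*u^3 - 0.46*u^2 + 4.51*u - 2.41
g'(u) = 5.7*u^2 - 0.92*u + 4.51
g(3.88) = 119.14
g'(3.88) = 86.75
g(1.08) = 4.32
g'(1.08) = 10.16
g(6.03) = 424.65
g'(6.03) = 206.22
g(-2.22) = -35.48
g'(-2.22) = 34.64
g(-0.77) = -7.02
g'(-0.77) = 8.60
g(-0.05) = -2.64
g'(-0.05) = 4.57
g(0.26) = -1.24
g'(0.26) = 4.66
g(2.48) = 34.93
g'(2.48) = 37.29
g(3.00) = 58.28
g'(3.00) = 53.05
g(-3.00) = -71.38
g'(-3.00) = 58.57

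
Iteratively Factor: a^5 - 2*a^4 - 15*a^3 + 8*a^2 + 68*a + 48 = (a + 2)*(a^4 - 4*a^3 - 7*a^2 + 22*a + 24) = (a + 1)*(a + 2)*(a^3 - 5*a^2 - 2*a + 24) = (a - 3)*(a + 1)*(a + 2)*(a^2 - 2*a - 8) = (a - 4)*(a - 3)*(a + 1)*(a + 2)*(a + 2)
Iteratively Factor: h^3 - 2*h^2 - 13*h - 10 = (h + 1)*(h^2 - 3*h - 10) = (h + 1)*(h + 2)*(h - 5)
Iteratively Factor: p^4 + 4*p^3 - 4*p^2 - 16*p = (p + 4)*(p^3 - 4*p) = p*(p + 4)*(p^2 - 4) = p*(p + 2)*(p + 4)*(p - 2)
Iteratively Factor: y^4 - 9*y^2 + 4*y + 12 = (y + 1)*(y^3 - y^2 - 8*y + 12) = (y - 2)*(y + 1)*(y^2 + y - 6) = (y - 2)^2*(y + 1)*(y + 3)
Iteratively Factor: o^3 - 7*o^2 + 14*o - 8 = (o - 1)*(o^2 - 6*o + 8) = (o - 4)*(o - 1)*(o - 2)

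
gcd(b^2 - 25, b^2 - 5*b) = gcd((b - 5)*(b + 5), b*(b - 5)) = b - 5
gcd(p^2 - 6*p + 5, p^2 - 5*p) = p - 5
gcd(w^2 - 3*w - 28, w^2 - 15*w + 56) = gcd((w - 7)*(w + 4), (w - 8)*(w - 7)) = w - 7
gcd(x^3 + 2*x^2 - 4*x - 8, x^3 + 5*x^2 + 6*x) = x + 2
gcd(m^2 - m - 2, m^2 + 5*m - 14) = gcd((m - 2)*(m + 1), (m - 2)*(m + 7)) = m - 2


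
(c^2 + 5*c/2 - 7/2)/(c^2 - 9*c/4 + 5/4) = 2*(2*c + 7)/(4*c - 5)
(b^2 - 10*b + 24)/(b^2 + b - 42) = (b - 4)/(b + 7)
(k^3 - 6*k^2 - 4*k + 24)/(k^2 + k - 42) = (k^2 - 4)/(k + 7)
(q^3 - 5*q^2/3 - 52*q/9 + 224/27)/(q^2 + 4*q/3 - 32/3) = (q^2 + q - 28/9)/(q + 4)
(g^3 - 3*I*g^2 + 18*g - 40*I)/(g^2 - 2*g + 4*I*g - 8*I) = (g^2 - 7*I*g - 10)/(g - 2)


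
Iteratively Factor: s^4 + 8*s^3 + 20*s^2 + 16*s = (s + 2)*(s^3 + 6*s^2 + 8*s) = s*(s + 2)*(s^2 + 6*s + 8) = s*(s + 2)*(s + 4)*(s + 2)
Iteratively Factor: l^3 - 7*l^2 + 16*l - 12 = (l - 2)*(l^2 - 5*l + 6) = (l - 3)*(l - 2)*(l - 2)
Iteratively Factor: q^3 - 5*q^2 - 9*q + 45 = (q - 5)*(q^2 - 9) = (q - 5)*(q + 3)*(q - 3)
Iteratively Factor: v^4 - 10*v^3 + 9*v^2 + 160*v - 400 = (v - 5)*(v^3 - 5*v^2 - 16*v + 80) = (v - 5)^2*(v^2 - 16) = (v - 5)^2*(v - 4)*(v + 4)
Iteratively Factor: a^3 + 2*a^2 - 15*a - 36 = (a + 3)*(a^2 - a - 12) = (a - 4)*(a + 3)*(a + 3)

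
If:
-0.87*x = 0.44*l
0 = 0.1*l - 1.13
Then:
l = 11.30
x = -5.71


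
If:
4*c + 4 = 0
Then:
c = -1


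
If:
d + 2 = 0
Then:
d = -2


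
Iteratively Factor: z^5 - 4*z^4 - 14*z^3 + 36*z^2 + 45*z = (z + 3)*(z^4 - 7*z^3 + 7*z^2 + 15*z) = (z - 3)*(z + 3)*(z^3 - 4*z^2 - 5*z) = (z - 5)*(z - 3)*(z + 3)*(z^2 + z) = z*(z - 5)*(z - 3)*(z + 3)*(z + 1)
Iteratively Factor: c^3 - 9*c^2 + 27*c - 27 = (c - 3)*(c^2 - 6*c + 9) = (c - 3)^2*(c - 3)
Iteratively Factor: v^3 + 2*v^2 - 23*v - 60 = (v - 5)*(v^2 + 7*v + 12) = (v - 5)*(v + 3)*(v + 4)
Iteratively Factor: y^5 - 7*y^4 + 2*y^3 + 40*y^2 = (y - 4)*(y^4 - 3*y^3 - 10*y^2) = y*(y - 4)*(y^3 - 3*y^2 - 10*y) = y^2*(y - 4)*(y^2 - 3*y - 10) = y^2*(y - 4)*(y + 2)*(y - 5)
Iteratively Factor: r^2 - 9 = (r + 3)*(r - 3)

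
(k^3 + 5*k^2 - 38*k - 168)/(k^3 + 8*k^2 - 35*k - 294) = (k + 4)/(k + 7)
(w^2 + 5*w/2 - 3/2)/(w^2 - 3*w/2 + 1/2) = (w + 3)/(w - 1)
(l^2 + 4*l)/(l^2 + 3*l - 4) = l/(l - 1)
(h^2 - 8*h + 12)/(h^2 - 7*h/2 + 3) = 2*(h - 6)/(2*h - 3)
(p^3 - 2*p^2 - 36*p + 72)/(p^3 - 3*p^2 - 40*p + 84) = (p - 6)/(p - 7)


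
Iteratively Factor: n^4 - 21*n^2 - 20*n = (n)*(n^3 - 21*n - 20) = n*(n + 1)*(n^2 - n - 20) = n*(n + 1)*(n + 4)*(n - 5)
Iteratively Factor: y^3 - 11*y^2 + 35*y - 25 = (y - 1)*(y^2 - 10*y + 25) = (y - 5)*(y - 1)*(y - 5)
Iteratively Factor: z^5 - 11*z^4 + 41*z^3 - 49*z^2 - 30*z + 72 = (z - 3)*(z^4 - 8*z^3 + 17*z^2 + 2*z - 24) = (z - 3)^2*(z^3 - 5*z^2 + 2*z + 8) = (z - 4)*(z - 3)^2*(z^2 - z - 2) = (z - 4)*(z - 3)^2*(z + 1)*(z - 2)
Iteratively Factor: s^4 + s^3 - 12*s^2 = (s - 3)*(s^3 + 4*s^2) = s*(s - 3)*(s^2 + 4*s) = s^2*(s - 3)*(s + 4)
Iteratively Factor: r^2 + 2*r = (r)*(r + 2)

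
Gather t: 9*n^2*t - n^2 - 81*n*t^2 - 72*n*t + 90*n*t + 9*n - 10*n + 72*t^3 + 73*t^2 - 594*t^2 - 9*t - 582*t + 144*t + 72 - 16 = -n^2 - n + 72*t^3 + t^2*(-81*n - 521) + t*(9*n^2 + 18*n - 447) + 56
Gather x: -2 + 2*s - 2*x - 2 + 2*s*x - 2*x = 2*s + x*(2*s - 4) - 4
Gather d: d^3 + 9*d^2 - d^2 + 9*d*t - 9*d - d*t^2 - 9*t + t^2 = d^3 + 8*d^2 + d*(-t^2 + 9*t - 9) + t^2 - 9*t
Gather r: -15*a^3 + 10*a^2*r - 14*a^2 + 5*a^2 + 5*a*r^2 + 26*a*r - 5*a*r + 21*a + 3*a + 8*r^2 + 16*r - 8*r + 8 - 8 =-15*a^3 - 9*a^2 + 24*a + r^2*(5*a + 8) + r*(10*a^2 + 21*a + 8)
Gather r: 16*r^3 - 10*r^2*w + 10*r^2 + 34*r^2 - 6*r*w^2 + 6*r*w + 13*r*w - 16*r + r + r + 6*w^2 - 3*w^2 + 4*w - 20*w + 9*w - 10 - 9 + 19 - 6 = 16*r^3 + r^2*(44 - 10*w) + r*(-6*w^2 + 19*w - 14) + 3*w^2 - 7*w - 6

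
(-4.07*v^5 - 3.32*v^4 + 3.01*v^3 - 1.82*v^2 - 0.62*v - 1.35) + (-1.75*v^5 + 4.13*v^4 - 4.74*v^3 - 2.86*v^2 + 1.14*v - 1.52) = -5.82*v^5 + 0.81*v^4 - 1.73*v^3 - 4.68*v^2 + 0.52*v - 2.87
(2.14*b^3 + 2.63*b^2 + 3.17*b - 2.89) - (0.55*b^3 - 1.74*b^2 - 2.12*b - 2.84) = 1.59*b^3 + 4.37*b^2 + 5.29*b - 0.0500000000000003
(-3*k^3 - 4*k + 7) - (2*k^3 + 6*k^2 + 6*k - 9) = -5*k^3 - 6*k^2 - 10*k + 16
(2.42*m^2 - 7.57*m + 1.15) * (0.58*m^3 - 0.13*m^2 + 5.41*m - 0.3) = 1.4036*m^5 - 4.7052*m^4 + 14.7433*m^3 - 41.8292*m^2 + 8.4925*m - 0.345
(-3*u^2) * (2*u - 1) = -6*u^3 + 3*u^2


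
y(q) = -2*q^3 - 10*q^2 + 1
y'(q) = -6*q^2 - 20*q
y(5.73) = -703.59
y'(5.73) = -311.60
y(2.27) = -73.92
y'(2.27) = -76.32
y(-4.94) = -1.93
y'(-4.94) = -47.62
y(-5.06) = 4.07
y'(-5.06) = -52.42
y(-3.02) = -35.12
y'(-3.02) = 5.68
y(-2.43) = -29.35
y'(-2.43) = 13.17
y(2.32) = -77.80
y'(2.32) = -78.69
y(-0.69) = -3.10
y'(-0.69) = 10.94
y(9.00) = -2267.00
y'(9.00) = -666.00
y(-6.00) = 73.00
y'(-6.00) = -96.00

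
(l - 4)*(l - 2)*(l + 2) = l^3 - 4*l^2 - 4*l + 16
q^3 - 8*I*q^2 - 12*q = q*(q - 6*I)*(q - 2*I)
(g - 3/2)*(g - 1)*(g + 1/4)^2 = g^4 - 2*g^3 + 5*g^2/16 + 19*g/32 + 3/32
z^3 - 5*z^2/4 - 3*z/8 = z*(z - 3/2)*(z + 1/4)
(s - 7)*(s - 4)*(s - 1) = s^3 - 12*s^2 + 39*s - 28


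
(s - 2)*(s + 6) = s^2 + 4*s - 12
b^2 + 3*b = b*(b + 3)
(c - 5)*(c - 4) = c^2 - 9*c + 20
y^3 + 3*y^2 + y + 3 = (y + 3)*(y - I)*(y + I)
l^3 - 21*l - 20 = (l - 5)*(l + 1)*(l + 4)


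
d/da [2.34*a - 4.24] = 2.34000000000000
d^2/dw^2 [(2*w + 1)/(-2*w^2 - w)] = -2/w^3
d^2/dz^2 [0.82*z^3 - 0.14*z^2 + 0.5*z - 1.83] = 4.92*z - 0.28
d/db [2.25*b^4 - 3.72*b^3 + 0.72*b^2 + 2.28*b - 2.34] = 9.0*b^3 - 11.16*b^2 + 1.44*b + 2.28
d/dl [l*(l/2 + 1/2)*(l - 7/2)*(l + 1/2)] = 2*l^3 - 3*l^2 - 19*l/4 - 7/8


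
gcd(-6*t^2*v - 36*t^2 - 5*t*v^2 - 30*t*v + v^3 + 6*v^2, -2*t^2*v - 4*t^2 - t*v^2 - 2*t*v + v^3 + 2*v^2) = t + v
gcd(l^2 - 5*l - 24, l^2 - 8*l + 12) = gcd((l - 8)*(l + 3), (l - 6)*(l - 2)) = 1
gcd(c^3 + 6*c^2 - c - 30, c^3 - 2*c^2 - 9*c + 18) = c^2 + c - 6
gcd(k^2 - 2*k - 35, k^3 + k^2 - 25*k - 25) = k + 5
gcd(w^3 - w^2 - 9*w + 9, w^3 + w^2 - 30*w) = 1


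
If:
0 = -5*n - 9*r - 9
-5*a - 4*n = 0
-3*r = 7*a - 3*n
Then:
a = 18/77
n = -45/154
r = -129/154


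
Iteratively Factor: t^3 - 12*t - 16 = (t - 4)*(t^2 + 4*t + 4) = (t - 4)*(t + 2)*(t + 2)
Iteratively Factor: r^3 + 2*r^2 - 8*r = (r)*(r^2 + 2*r - 8) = r*(r - 2)*(r + 4)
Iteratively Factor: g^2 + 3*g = (g + 3)*(g)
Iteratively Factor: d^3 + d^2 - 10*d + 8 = (d + 4)*(d^2 - 3*d + 2) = (d - 2)*(d + 4)*(d - 1)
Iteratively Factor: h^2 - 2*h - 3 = (h - 3)*(h + 1)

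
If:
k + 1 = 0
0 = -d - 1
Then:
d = -1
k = -1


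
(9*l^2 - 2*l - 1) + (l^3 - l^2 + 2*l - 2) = l^3 + 8*l^2 - 3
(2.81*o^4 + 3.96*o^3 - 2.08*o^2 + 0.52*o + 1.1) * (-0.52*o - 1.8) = -1.4612*o^5 - 7.1172*o^4 - 6.0464*o^3 + 3.4736*o^2 - 1.508*o - 1.98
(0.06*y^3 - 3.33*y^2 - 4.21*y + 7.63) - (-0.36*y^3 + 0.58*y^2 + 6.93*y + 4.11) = 0.42*y^3 - 3.91*y^2 - 11.14*y + 3.52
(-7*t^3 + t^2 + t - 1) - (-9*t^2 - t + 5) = -7*t^3 + 10*t^2 + 2*t - 6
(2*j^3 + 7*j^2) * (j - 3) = 2*j^4 + j^3 - 21*j^2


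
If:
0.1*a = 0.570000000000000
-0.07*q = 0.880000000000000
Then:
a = 5.70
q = -12.57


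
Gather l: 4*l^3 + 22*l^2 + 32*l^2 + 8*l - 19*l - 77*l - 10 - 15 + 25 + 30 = 4*l^3 + 54*l^2 - 88*l + 30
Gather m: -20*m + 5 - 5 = -20*m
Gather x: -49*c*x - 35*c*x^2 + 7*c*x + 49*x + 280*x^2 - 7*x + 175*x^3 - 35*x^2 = 175*x^3 + x^2*(245 - 35*c) + x*(42 - 42*c)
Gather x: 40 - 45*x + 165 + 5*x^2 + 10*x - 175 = 5*x^2 - 35*x + 30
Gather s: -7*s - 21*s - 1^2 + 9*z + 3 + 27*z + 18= -28*s + 36*z + 20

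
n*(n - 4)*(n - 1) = n^3 - 5*n^2 + 4*n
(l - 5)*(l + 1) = l^2 - 4*l - 5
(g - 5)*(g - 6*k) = g^2 - 6*g*k - 5*g + 30*k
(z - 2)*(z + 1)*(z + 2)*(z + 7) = z^4 + 8*z^3 + 3*z^2 - 32*z - 28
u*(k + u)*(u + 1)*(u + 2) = k*u^3 + 3*k*u^2 + 2*k*u + u^4 + 3*u^3 + 2*u^2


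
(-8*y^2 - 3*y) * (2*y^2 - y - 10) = -16*y^4 + 2*y^3 + 83*y^2 + 30*y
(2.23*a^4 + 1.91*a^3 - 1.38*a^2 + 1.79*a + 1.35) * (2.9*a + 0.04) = 6.467*a^5 + 5.6282*a^4 - 3.9256*a^3 + 5.1358*a^2 + 3.9866*a + 0.054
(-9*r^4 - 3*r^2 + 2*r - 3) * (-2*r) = 18*r^5 + 6*r^3 - 4*r^2 + 6*r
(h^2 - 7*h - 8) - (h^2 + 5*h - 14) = 6 - 12*h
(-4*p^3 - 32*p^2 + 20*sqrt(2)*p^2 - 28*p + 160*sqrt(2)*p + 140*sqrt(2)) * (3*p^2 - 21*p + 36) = -12*p^5 - 12*p^4 + 60*sqrt(2)*p^4 + 60*sqrt(2)*p^3 + 444*p^3 - 2220*sqrt(2)*p^2 - 564*p^2 - 1008*p + 2820*sqrt(2)*p + 5040*sqrt(2)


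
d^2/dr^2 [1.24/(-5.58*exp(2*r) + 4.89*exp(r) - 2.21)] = (-1.24*(11.16*exp(r) - 4.89)*(22.32*exp(r) - 9.78)*exp(r) + (27.6768*exp(r) - 6.0636)*(5.58*exp(2*r) - 4.89*exp(r) + 2.21))*exp(r)/(5.58*exp(2*r) - 4.89*exp(r) + 2.21)^3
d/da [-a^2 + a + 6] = 1 - 2*a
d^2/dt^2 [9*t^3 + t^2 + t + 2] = 54*t + 2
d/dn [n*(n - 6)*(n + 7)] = 3*n^2 + 2*n - 42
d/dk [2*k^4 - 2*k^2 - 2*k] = 8*k^3 - 4*k - 2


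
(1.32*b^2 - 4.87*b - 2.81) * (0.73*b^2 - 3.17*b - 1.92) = 0.9636*b^4 - 7.7395*b^3 + 10.8522*b^2 + 18.2581*b + 5.3952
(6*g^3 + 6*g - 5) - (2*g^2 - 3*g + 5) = 6*g^3 - 2*g^2 + 9*g - 10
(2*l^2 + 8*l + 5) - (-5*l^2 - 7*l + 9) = 7*l^2 + 15*l - 4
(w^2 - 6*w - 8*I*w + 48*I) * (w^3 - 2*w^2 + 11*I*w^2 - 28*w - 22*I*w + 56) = w^5 - 8*w^4 + 3*I*w^4 + 72*w^3 - 24*I*w^3 - 480*w^2 + 260*I*w^2 + 720*w - 1792*I*w + 2688*I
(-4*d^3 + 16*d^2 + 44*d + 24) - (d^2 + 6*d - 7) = -4*d^3 + 15*d^2 + 38*d + 31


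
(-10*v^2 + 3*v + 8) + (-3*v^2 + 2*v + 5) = -13*v^2 + 5*v + 13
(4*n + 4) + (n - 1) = 5*n + 3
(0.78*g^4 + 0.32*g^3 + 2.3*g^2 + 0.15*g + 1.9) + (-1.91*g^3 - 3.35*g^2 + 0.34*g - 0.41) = 0.78*g^4 - 1.59*g^3 - 1.05*g^2 + 0.49*g + 1.49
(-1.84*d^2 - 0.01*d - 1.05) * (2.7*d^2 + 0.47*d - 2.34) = -4.968*d^4 - 0.8918*d^3 + 1.4659*d^2 - 0.4701*d + 2.457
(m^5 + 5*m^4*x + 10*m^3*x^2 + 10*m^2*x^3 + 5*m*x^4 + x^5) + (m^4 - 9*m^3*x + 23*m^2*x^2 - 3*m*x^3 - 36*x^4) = m^5 + 5*m^4*x + m^4 + 10*m^3*x^2 - 9*m^3*x + 10*m^2*x^3 + 23*m^2*x^2 + 5*m*x^4 - 3*m*x^3 + x^5 - 36*x^4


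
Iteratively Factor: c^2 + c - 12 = (c - 3)*(c + 4)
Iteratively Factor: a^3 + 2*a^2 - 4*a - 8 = (a + 2)*(a^2 - 4) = (a - 2)*(a + 2)*(a + 2)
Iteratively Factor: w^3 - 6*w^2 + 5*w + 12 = (w + 1)*(w^2 - 7*w + 12) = (w - 3)*(w + 1)*(w - 4)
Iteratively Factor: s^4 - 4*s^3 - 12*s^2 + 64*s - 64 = (s + 4)*(s^3 - 8*s^2 + 20*s - 16) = (s - 2)*(s + 4)*(s^2 - 6*s + 8) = (s - 2)^2*(s + 4)*(s - 4)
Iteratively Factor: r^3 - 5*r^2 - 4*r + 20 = (r + 2)*(r^2 - 7*r + 10) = (r - 5)*(r + 2)*(r - 2)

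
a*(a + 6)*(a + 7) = a^3 + 13*a^2 + 42*a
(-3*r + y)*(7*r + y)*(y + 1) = -21*r^2*y - 21*r^2 + 4*r*y^2 + 4*r*y + y^3 + y^2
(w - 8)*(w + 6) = w^2 - 2*w - 48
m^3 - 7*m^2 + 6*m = m*(m - 6)*(m - 1)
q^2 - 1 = (q - 1)*(q + 1)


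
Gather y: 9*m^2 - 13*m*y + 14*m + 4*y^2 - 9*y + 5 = 9*m^2 + 14*m + 4*y^2 + y*(-13*m - 9) + 5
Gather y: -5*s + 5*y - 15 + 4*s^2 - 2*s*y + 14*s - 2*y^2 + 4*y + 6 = 4*s^2 + 9*s - 2*y^2 + y*(9 - 2*s) - 9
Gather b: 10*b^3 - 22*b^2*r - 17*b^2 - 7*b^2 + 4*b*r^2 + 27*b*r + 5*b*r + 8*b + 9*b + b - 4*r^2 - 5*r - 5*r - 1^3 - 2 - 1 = 10*b^3 + b^2*(-22*r - 24) + b*(4*r^2 + 32*r + 18) - 4*r^2 - 10*r - 4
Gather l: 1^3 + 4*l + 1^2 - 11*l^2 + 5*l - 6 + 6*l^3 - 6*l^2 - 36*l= 6*l^3 - 17*l^2 - 27*l - 4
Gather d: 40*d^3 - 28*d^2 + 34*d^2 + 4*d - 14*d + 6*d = 40*d^3 + 6*d^2 - 4*d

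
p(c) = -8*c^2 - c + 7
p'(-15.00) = 239.00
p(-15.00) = -1778.00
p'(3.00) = -49.00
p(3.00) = -68.00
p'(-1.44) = 22.04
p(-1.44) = -8.15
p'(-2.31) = 35.96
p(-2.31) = -33.38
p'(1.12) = -18.92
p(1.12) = -4.16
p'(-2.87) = 44.92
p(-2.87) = -56.03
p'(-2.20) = 34.20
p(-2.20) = -29.52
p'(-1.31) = 19.96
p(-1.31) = -5.42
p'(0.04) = -1.64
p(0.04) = 6.95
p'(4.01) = -65.16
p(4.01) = -125.65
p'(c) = -16*c - 1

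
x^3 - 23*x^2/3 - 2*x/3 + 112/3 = (x - 7)*(x - 8/3)*(x + 2)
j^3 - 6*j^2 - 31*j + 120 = (j - 8)*(j - 3)*(j + 5)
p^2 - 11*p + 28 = (p - 7)*(p - 4)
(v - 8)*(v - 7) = v^2 - 15*v + 56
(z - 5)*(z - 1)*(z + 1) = z^3 - 5*z^2 - z + 5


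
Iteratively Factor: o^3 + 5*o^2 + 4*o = (o + 4)*(o^2 + o) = (o + 1)*(o + 4)*(o)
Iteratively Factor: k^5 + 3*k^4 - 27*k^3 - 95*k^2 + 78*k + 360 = (k + 3)*(k^4 - 27*k^2 - 14*k + 120) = (k + 3)*(k + 4)*(k^3 - 4*k^2 - 11*k + 30) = (k + 3)^2*(k + 4)*(k^2 - 7*k + 10) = (k - 2)*(k + 3)^2*(k + 4)*(k - 5)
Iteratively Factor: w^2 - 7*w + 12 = (w - 3)*(w - 4)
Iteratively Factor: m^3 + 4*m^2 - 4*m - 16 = (m + 4)*(m^2 - 4) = (m - 2)*(m + 4)*(m + 2)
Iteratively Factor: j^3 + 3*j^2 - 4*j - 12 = (j + 3)*(j^2 - 4) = (j - 2)*(j + 3)*(j + 2)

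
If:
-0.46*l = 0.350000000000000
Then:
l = -0.76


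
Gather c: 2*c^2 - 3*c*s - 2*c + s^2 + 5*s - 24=2*c^2 + c*(-3*s - 2) + s^2 + 5*s - 24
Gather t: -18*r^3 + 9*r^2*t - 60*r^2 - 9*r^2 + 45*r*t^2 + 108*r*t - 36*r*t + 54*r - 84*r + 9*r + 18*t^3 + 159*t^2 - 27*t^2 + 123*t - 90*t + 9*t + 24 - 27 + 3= -18*r^3 - 69*r^2 - 21*r + 18*t^3 + t^2*(45*r + 132) + t*(9*r^2 + 72*r + 42)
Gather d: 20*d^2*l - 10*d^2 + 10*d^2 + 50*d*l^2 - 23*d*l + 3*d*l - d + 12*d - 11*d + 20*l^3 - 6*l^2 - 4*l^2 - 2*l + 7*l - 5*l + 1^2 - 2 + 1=20*d^2*l + d*(50*l^2 - 20*l) + 20*l^3 - 10*l^2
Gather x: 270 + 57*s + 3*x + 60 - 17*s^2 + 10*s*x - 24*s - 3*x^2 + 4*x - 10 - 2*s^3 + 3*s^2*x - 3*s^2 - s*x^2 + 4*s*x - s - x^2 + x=-2*s^3 - 20*s^2 + 32*s + x^2*(-s - 4) + x*(3*s^2 + 14*s + 8) + 320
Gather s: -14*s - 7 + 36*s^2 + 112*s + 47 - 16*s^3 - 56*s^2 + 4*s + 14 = -16*s^3 - 20*s^2 + 102*s + 54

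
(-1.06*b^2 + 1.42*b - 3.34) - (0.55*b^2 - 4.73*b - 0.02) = -1.61*b^2 + 6.15*b - 3.32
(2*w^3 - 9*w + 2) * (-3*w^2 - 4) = -6*w^5 + 19*w^3 - 6*w^2 + 36*w - 8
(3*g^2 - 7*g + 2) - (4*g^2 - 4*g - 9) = -g^2 - 3*g + 11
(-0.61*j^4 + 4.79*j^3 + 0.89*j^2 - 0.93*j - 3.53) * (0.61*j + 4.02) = -0.3721*j^5 + 0.4697*j^4 + 19.7987*j^3 + 3.0105*j^2 - 5.8919*j - 14.1906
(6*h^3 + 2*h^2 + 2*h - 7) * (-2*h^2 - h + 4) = -12*h^5 - 10*h^4 + 18*h^3 + 20*h^2 + 15*h - 28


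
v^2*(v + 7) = v^3 + 7*v^2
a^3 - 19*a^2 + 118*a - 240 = (a - 8)*(a - 6)*(a - 5)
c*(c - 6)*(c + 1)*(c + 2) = c^4 - 3*c^3 - 16*c^2 - 12*c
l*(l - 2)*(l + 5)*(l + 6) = l^4 + 9*l^3 + 8*l^2 - 60*l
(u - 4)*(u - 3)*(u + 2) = u^3 - 5*u^2 - 2*u + 24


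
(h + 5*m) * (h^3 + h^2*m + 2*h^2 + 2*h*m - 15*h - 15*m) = h^4 + 6*h^3*m + 2*h^3 + 5*h^2*m^2 + 12*h^2*m - 15*h^2 + 10*h*m^2 - 90*h*m - 75*m^2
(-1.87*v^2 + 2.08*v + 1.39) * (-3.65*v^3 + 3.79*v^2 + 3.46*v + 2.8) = 6.8255*v^5 - 14.6793*v^4 - 3.6605*v^3 + 7.2289*v^2 + 10.6334*v + 3.892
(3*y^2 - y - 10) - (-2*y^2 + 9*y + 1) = 5*y^2 - 10*y - 11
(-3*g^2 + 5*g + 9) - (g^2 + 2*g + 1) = -4*g^2 + 3*g + 8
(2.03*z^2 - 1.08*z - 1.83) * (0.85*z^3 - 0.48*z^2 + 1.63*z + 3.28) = 1.7255*z^5 - 1.8924*z^4 + 2.2718*z^3 + 5.7764*z^2 - 6.5253*z - 6.0024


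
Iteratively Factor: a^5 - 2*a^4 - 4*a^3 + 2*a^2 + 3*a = (a + 1)*(a^4 - 3*a^3 - a^2 + 3*a) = (a - 3)*(a + 1)*(a^3 - a) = a*(a - 3)*(a + 1)*(a^2 - 1) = a*(a - 3)*(a + 1)^2*(a - 1)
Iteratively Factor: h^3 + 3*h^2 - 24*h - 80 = (h - 5)*(h^2 + 8*h + 16) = (h - 5)*(h + 4)*(h + 4)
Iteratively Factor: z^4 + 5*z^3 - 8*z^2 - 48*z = (z)*(z^3 + 5*z^2 - 8*z - 48) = z*(z + 4)*(z^2 + z - 12) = z*(z + 4)^2*(z - 3)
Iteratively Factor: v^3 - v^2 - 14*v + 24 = (v + 4)*(v^2 - 5*v + 6) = (v - 3)*(v + 4)*(v - 2)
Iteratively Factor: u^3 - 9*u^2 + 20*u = (u)*(u^2 - 9*u + 20) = u*(u - 5)*(u - 4)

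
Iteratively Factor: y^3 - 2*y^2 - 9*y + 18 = (y - 2)*(y^2 - 9) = (y - 2)*(y + 3)*(y - 3)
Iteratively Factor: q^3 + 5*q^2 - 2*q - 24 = (q + 3)*(q^2 + 2*q - 8) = (q - 2)*(q + 3)*(q + 4)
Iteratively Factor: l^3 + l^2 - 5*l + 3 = (l - 1)*(l^2 + 2*l - 3) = (l - 1)*(l + 3)*(l - 1)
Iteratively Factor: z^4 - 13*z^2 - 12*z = (z + 1)*(z^3 - z^2 - 12*z) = (z + 1)*(z + 3)*(z^2 - 4*z) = z*(z + 1)*(z + 3)*(z - 4)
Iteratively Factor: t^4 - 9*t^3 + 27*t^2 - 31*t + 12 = (t - 3)*(t^3 - 6*t^2 + 9*t - 4) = (t - 4)*(t - 3)*(t^2 - 2*t + 1) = (t - 4)*(t - 3)*(t - 1)*(t - 1)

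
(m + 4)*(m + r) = m^2 + m*r + 4*m + 4*r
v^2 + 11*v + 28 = (v + 4)*(v + 7)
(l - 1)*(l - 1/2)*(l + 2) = l^3 + l^2/2 - 5*l/2 + 1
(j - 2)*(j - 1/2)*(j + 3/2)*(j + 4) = j^4 + 3*j^3 - 27*j^2/4 - 19*j/2 + 6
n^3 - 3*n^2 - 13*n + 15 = (n - 5)*(n - 1)*(n + 3)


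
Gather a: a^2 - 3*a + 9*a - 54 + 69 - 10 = a^2 + 6*a + 5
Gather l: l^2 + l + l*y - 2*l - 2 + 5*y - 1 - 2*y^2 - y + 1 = l^2 + l*(y - 1) - 2*y^2 + 4*y - 2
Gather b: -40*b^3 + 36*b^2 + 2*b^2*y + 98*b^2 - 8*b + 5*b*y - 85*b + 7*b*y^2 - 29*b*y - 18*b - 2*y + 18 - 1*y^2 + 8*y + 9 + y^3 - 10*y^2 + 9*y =-40*b^3 + b^2*(2*y + 134) + b*(7*y^2 - 24*y - 111) + y^3 - 11*y^2 + 15*y + 27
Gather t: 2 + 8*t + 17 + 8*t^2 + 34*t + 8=8*t^2 + 42*t + 27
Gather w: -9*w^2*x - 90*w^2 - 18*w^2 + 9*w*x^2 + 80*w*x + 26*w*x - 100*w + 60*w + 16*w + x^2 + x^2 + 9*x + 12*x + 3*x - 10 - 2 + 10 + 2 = w^2*(-9*x - 108) + w*(9*x^2 + 106*x - 24) + 2*x^2 + 24*x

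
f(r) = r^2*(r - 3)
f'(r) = r^2 + 2*r*(r - 3)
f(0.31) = -0.26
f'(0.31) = -1.57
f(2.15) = -3.93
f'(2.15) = 0.97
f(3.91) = 13.91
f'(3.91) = 22.40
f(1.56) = -3.50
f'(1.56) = -2.06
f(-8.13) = -735.66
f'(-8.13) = 247.07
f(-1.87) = -17.03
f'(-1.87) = 21.71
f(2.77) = -1.76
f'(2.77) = 6.40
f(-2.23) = -26.01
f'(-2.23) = 28.30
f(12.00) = 1296.00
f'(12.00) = 360.00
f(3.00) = 0.00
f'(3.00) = 9.00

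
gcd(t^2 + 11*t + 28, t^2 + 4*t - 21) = t + 7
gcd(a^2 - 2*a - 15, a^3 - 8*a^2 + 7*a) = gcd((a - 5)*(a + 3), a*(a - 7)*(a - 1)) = 1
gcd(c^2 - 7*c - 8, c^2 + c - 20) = 1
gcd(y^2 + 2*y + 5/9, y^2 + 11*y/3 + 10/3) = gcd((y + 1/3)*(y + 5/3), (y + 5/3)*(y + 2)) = y + 5/3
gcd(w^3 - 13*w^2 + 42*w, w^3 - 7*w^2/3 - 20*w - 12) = w - 6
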